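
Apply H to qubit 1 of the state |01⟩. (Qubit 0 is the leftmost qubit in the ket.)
1/√2|00⟩ - 1/√2|01⟩

H on qubit 1 mixes each pair of kets that differ only in qubit 1: amplitudes (a, b) of (|…0…⟩, |…1…⟩) become ((a + b)/√2, (a − b)/√2). Kets absent from the input have amplitude 0.
(|00⟩, |01⟩): (a, b) = (0, 1) → (1/√2, -1/√2)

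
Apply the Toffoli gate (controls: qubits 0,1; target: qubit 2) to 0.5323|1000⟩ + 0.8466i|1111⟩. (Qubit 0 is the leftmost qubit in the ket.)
0.5323|1000⟩ + 0.8466i|1101⟩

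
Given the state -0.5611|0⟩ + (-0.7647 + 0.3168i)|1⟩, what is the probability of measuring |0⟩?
0.3148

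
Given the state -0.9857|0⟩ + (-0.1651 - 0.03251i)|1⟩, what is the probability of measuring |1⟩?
0.02831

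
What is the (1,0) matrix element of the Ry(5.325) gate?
0.461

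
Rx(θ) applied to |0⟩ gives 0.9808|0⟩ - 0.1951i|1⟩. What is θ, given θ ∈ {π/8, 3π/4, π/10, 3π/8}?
π/8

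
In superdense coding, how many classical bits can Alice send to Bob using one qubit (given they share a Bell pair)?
2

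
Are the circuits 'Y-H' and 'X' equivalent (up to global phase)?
No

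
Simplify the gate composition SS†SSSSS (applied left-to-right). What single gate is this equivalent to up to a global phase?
S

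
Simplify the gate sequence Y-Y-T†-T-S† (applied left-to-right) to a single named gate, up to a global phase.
S†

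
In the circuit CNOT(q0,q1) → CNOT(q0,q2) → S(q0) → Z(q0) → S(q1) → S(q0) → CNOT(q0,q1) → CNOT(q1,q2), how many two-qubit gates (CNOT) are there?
4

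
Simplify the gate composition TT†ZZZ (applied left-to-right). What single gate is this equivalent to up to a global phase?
Z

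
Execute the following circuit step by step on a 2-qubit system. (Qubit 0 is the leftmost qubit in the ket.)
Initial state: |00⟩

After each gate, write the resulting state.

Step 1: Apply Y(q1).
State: i|01⟩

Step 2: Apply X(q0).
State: i|11⟩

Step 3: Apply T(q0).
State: (-1/√2 + (1/√2)i)|11⟩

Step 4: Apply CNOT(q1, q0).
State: (-1/√2 + (1/√2)i)|01⟩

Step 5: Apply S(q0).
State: (-1/√2 + (1/√2)i)|01⟩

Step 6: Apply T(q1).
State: -|01⟩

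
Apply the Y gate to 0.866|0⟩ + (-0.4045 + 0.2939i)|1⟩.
(0.2939 + 0.4045i)|0⟩ + 0.866i|1⟩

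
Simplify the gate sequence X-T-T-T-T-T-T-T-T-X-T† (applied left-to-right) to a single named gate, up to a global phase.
T†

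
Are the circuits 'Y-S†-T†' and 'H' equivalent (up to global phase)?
No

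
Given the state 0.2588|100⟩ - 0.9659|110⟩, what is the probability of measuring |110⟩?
0.933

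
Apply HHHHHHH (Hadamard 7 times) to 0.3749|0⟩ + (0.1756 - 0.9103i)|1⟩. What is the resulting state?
(0.3893 - 0.6437i)|0⟩ + (0.1409 + 0.6437i)|1⟩

H² = I, so H^7 = H: a single Hadamard. With (a, b) = (0.3749, (0.1756 - 0.9103i)), H gives ((a + b)/√2, (a − b)/√2) = ((0.3893 - 0.6437i), (0.1409 + 0.6437i)).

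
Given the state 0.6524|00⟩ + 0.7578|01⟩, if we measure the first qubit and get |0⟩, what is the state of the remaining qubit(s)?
0.6524|0⟩ + 0.7578|1⟩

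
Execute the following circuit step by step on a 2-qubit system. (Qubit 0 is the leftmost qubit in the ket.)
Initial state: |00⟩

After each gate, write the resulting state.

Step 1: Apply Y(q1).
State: i|01⟩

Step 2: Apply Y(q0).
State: -|11⟩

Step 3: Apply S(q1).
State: -i|11⟩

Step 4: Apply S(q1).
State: |11⟩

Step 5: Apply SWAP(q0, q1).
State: |11⟩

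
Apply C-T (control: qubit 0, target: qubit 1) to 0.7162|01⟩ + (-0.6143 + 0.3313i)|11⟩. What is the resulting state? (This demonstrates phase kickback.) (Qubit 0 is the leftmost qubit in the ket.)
0.7162|01⟩ + (-0.6686 - 0.2001i)|11⟩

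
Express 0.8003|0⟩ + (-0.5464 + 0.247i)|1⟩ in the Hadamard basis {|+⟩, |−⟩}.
(0.1795 + 0.1747i)|+⟩ + (0.9523 - 0.1747i)|−⟩

With |ψ⟩ = α|0⟩ + β|1⟩, the Hadamard-basis coefficients are ⟨+|ψ⟩ = (α + β)/√2 and ⟨−|ψ⟩ = (α − β)/√2.
Here α = 0.8003, β = (-0.5464 + 0.247i): (α + β)/√2 = (0.1795 + 0.1747i), (α − β)/√2 = (0.9523 - 0.1747i).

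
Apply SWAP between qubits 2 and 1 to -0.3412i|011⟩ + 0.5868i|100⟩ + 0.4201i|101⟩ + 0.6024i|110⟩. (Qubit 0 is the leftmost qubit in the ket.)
-0.3412i|011⟩ + 0.5868i|100⟩ + 0.6024i|101⟩ + 0.4201i|110⟩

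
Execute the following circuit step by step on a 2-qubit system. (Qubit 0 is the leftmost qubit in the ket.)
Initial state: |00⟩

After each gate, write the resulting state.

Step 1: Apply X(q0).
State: |10⟩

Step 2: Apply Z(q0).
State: -|10⟩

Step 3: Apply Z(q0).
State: |10⟩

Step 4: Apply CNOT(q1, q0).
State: |10⟩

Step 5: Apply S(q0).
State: i|10⟩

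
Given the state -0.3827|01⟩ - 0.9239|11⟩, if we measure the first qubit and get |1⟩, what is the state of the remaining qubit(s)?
-|1⟩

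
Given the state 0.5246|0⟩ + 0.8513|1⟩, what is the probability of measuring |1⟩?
0.7247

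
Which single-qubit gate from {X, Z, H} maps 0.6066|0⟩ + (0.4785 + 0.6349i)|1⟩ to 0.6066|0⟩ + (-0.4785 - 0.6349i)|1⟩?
Z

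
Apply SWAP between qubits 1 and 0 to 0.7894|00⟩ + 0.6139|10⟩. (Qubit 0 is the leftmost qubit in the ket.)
0.7894|00⟩ + 0.6139|01⟩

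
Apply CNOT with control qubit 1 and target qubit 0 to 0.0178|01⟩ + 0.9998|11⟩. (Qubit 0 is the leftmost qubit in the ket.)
0.9998|01⟩ + 0.0178|11⟩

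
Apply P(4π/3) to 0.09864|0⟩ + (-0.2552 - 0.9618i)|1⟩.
0.09864|0⟩ + (-0.7053 + 0.7019i)|1⟩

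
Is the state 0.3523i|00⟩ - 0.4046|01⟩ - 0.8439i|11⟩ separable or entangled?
Entangled

Writing the state as a|00⟩ + b|01⟩ + c|10⟩ + d|11⟩, it is a product state iff ad − bc = 0.
Here (a, b, c, d) = (0.3523i, -0.4046, 0, -0.8439i): ad − bc = (0.3523i)(-0.8439i) − (-0.4046)(0) = 0.2973 ≠ 0, so the state is entangled.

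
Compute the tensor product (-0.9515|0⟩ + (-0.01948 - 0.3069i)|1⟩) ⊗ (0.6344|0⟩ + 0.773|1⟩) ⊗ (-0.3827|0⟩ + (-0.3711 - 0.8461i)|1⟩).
0.231|000⟩ + (0.224 + 0.5107i)|001⟩ + 0.2815|010⟩ + (0.2729 + 0.6223i)|011⟩ + (0.004729 + 0.07451i)|100⟩ + (-0.1601 + 0.08271i)|101⟩ + (0.005763 + 0.09079i)|110⟩ + (-0.1951 + 0.1008i)|111⟩

amp(|b₁b₂…⟩) = product of the factor amplitudes for bits b₁, b₂, …; only kets whose every factor amplitude is nonzero survive.
|000⟩: (-0.9515)(0.6344)(-0.3827) = 0.231
|001⟩: (-0.9515)(0.6344)(-0.3711 - 0.8461i) = (0.224 + 0.5107i)
|010⟩: (-0.9515)(0.773)(-0.3827) = 0.2815
|011⟩: (-0.9515)(0.773)(-0.3711 - 0.8461i) = (0.2729 + 0.6223i)
|100⟩: (-0.01948 - 0.3069i)(0.6344)(-0.3827) = (0.004729 + 0.07451i)
|101⟩: (-0.01948 - 0.3069i)(0.6344)(-0.3711 - 0.8461i) = (-0.1601 + 0.08271i)
|110⟩: (-0.01948 - 0.3069i)(0.773)(-0.3827) = (0.005763 + 0.09079i)
|111⟩: (-0.01948 - 0.3069i)(0.773)(-0.3711 - 0.8461i) = (-0.1951 + 0.1008i)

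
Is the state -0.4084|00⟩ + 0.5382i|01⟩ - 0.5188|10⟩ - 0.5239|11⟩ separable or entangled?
Entangled

Writing the state as a|00⟩ + b|01⟩ + c|10⟩ + d|11⟩, it is a product state iff ad − bc = 0.
Here (a, b, c, d) = (-0.4084, 0.5382i, -0.5188, -0.5239): ad − bc = (-0.4084)(-0.5239) − (0.5382i)(-0.5188) = (0.214 + 0.2792i) ≠ 0, so the state is entangled.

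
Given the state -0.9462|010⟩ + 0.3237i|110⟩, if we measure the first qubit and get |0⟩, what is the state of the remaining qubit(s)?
-|10⟩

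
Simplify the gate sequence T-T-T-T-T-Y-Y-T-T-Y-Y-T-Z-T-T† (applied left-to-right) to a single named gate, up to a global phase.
Z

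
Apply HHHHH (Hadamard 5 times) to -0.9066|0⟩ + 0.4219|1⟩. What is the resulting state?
-0.3427|0⟩ - 0.9394|1⟩

H² = I, so H^5 = H: a single Hadamard. With (a, b) = (-0.9066, 0.4219), H gives ((a + b)/√2, (a − b)/√2) = (-0.3427, -0.9394).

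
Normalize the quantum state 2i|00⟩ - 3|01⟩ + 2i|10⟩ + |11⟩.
0.4714i|00⟩ - 1/√2|01⟩ + 0.4714i|10⟩ + 0.2357|11⟩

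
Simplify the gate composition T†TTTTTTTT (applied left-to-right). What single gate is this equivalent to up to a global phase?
T†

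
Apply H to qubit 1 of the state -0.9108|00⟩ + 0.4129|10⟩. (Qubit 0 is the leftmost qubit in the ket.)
-0.644|00⟩ - 0.644|01⟩ + 0.292|10⟩ + 0.292|11⟩

H on qubit 1 mixes each pair of kets that differ only in qubit 1: amplitudes (a, b) of (|…0…⟩, |…1…⟩) become ((a + b)/√2, (a − b)/√2). Kets absent from the input have amplitude 0.
(|00⟩, |01⟩): (a, b) = (-0.9108, 0) → (-0.644, -0.644)
(|10⟩, |11⟩): (a, b) = (0.4129, 0) → (0.292, 0.292)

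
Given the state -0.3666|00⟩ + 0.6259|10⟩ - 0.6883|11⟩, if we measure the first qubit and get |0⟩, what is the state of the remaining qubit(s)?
-|0⟩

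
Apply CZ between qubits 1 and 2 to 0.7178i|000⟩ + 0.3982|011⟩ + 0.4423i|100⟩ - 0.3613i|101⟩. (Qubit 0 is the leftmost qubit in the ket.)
0.7178i|000⟩ - 0.3982|011⟩ + 0.4423i|100⟩ - 0.3613i|101⟩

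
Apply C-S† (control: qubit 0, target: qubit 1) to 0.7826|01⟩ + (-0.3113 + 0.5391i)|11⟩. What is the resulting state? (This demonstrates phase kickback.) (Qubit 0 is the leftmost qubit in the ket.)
0.7826|01⟩ + (0.5391 + 0.3113i)|11⟩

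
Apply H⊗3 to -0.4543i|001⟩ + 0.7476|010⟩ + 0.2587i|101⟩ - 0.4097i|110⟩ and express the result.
(0.2643 - 0.214i)|000⟩ + (0.2643 - 0.0757i)|001⟩ + (-0.2643 + 0.0757i)|010⟩ + (-0.2643 + 0.214i)|011⟩ + (0.2643 - 0.1072i)|100⟩ + (0.2643 + 0.3969i)|101⟩ + (-0.2643 - 0.3969i)|110⟩ + (-0.2643 + 0.1072i)|111⟩

H⊗3 gives amp(|y⟩) = (1/2√2) Σ_x (−1)^(x·y) amp(|x⟩), where x·y is the number of positions in which both x and y have a 1.
|000⟩: (-0.4543i + 0.7476 + 0.2587i - 0.4097i)/(2√2) = (0.2643 - 0.214i)
|001⟩: (0.4543i + 0.7476 - 0.2587i - 0.4097i)/(2√2) = (0.2643 - 0.0757i)
|010⟩: (-0.4543i - 0.7476 + 0.2587i + 0.4097i)/(2√2) = (-0.2643 + 0.0757i)
|011⟩: (0.4543i - 0.7476 - 0.2587i + 0.4097i)/(2√2) = (-0.2643 + 0.214i)
|100⟩: (-0.4543i + 0.7476 - 0.2587i + 0.4097i)/(2√2) = (0.2643 - 0.1072i)
|101⟩: (0.4543i + 0.7476 + 0.2587i + 0.4097i)/(2√2) = (0.2643 + 0.3969i)
|110⟩: (-0.4543i - 0.7476 - 0.2587i - 0.4097i)/(2√2) = (-0.2643 - 0.3969i)
|111⟩: (0.4543i - 0.7476 + 0.2587i - 0.4097i)/(2√2) = (-0.2643 + 0.1072i)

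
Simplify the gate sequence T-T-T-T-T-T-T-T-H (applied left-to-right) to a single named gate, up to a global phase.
H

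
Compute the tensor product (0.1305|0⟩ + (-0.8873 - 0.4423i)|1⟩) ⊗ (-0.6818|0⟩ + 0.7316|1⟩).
-0.08897|00⟩ + 0.09547|01⟩ + (0.605 + 0.3016i)|10⟩ + (-0.6491 - 0.3236i)|11⟩

amp(|b₁b₂…⟩) = product of the factor amplitudes for bits b₁, b₂, …; only kets whose every factor amplitude is nonzero survive.
|00⟩: (0.1305)(-0.6818) = -0.08897
|01⟩: (0.1305)(0.7316) = 0.09547
|10⟩: (-0.8873 - 0.4423i)(-0.6818) = (0.605 + 0.3016i)
|11⟩: (-0.8873 - 0.4423i)(0.7316) = (-0.6491 - 0.3236i)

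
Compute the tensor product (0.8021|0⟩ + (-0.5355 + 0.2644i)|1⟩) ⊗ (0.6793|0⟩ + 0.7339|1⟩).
0.5449|00⟩ + 0.5887|01⟩ + (-0.3638 + 0.1796i)|10⟩ + (-0.393 + 0.194i)|11⟩

amp(|b₁b₂…⟩) = product of the factor amplitudes for bits b₁, b₂, …; only kets whose every factor amplitude is nonzero survive.
|00⟩: (0.8021)(0.6793) = 0.5449
|01⟩: (0.8021)(0.7339) = 0.5887
|10⟩: (-0.5355 + 0.2644i)(0.6793) = (-0.3638 + 0.1796i)
|11⟩: (-0.5355 + 0.2644i)(0.7339) = (-0.393 + 0.194i)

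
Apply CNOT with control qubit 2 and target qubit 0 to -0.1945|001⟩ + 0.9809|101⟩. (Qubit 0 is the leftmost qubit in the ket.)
0.9809|001⟩ - 0.1945|101⟩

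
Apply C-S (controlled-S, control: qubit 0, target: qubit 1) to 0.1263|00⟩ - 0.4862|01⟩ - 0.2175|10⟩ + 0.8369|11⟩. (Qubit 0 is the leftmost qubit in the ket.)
0.1263|00⟩ - 0.4862|01⟩ - 0.2175|10⟩ + 0.8369i|11⟩

C-S leaves the control-|0⟩ kets |00⟩, |01⟩ unchanged and applies S to qubit 1 on the control-|1⟩ pair (|10⟩, |11⟩).
S = [[1, 0], [0, i]].
With a = amp(|10⟩) = -0.2175 and b = amp(|11⟩) = 0.8369:
new amp(|10⟩) = (1)·a = -0.2175
new amp(|11⟩) = (i)·b = 0.8369i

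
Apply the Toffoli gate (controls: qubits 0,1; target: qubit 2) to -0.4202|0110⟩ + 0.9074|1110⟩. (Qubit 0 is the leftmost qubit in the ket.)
-0.4202|0110⟩ + 0.9074|1100⟩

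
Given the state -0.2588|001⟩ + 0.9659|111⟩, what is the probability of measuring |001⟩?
0.06698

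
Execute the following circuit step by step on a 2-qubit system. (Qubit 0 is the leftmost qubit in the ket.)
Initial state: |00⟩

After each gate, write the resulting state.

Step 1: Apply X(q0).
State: |10⟩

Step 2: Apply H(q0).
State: 1/√2|00⟩ - 1/√2|10⟩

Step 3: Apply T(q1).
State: 1/√2|00⟩ - 1/√2|10⟩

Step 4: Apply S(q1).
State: 1/√2|00⟩ - 1/√2|10⟩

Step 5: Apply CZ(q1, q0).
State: 1/√2|00⟩ - 1/√2|10⟩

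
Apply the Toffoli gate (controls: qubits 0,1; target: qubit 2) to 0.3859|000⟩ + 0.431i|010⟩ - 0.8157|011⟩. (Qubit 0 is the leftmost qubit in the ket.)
0.3859|000⟩ + 0.431i|010⟩ - 0.8157|011⟩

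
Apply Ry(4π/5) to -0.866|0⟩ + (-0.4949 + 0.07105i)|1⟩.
(0.2031 - 0.06757i)|0⟩ + (-0.9765 + 0.02196i)|1⟩

Ry(4π/5) = [[cos(θ/2), −sin(θ/2)], [sin(θ/2), cos(θ/2)]]; θ = 4π/5, cos(θ/2) ≈ 0.309017, sin(θ/2) ≈ 0.951057.
With a = amp(|0⟩) = -0.866 and b = amp(|1⟩) = (-0.4949 + 0.07105i):
new amp(|0⟩) = (0.309017)·a + (-0.951057)·b = (0.2031 - 0.06757i)
new amp(|1⟩) = (0.951057)·a + (0.309017)·b = (-0.9765 + 0.02196i)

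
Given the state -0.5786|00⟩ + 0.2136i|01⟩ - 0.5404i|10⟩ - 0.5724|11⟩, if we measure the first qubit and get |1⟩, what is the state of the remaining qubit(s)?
-0.6865i|0⟩ - 0.7271|1⟩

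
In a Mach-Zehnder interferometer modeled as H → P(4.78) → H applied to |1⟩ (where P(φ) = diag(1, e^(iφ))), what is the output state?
(0.4662 + 0.4989i)|0⟩ + (0.5338 - 0.4989i)|1⟩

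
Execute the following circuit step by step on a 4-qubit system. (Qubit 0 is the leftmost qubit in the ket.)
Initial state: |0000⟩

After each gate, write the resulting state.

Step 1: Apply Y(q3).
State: i|0001⟩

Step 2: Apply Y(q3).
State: |0000⟩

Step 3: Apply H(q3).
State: 1/√2|0000⟩ + 1/√2|0001⟩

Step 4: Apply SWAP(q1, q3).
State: 1/√2|0000⟩ + 1/√2|0100⟩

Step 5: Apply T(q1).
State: 1/√2|0000⟩ + (1/2 + (1/2)i)|0100⟩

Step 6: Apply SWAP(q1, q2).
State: 1/√2|0000⟩ + (1/2 + (1/2)i)|0010⟩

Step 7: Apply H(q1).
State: 1/2|0000⟩ + (1/√8 + (1/√8)i)|0010⟩ + 1/2|0100⟩ + (1/√8 + (1/√8)i)|0110⟩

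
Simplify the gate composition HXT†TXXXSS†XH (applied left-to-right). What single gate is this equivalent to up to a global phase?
Z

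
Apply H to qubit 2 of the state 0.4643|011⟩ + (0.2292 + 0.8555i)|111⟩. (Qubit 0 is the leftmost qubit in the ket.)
0.3283|010⟩ - 0.3283|011⟩ + (0.1621 + 0.6049i)|110⟩ + (-0.1621 - 0.6049i)|111⟩

H on qubit 2 mixes each pair of kets that differ only in qubit 2: amplitudes (a, b) of (|…0…⟩, |…1…⟩) become ((a + b)/√2, (a − b)/√2). Kets absent from the input have amplitude 0.
(|010⟩, |011⟩): (a, b) = (0, 0.4643) → (0.3283, -0.3283)
(|110⟩, |111⟩): (a, b) = (0, (0.2292 + 0.8555i)) → ((0.1621 + 0.6049i), (-0.1621 - 0.6049i))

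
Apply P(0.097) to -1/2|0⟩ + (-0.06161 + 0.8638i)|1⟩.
-1/2|0⟩ + (-0.145 + 0.8538i)|1⟩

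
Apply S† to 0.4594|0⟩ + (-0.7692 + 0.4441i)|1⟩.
0.4594|0⟩ + (0.4441 + 0.7692i)|1⟩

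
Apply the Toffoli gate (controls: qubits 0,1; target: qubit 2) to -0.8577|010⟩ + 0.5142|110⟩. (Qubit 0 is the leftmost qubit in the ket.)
-0.8577|010⟩ + 0.5142|111⟩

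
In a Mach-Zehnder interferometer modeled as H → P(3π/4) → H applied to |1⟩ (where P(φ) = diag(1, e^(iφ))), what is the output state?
(0.8536 - (1/√8)i)|0⟩ + (0.1464 + (1/√8)i)|1⟩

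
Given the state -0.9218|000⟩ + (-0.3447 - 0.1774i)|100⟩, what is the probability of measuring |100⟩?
0.1503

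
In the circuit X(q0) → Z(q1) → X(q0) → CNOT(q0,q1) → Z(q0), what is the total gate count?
5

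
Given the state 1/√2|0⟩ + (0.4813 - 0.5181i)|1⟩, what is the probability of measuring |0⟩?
1/2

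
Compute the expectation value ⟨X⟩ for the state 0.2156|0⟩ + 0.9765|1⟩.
0.4211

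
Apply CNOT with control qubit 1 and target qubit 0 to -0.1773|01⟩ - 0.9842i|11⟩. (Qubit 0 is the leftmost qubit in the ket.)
-0.9842i|01⟩ - 0.1773|11⟩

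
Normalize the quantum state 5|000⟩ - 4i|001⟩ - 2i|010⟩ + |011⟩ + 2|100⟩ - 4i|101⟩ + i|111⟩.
0.6108|000⟩ - 0.4887i|001⟩ - 0.2443i|010⟩ + 0.1222|011⟩ + 0.2443|100⟩ - 0.4887i|101⟩ + 0.1222i|111⟩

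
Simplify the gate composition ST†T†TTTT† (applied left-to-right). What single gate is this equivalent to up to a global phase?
S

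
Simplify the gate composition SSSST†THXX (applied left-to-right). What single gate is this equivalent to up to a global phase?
H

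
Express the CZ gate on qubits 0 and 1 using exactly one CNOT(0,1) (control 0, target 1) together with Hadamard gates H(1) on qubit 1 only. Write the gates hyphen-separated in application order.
H(1)-CNOT(0,1)-H(1)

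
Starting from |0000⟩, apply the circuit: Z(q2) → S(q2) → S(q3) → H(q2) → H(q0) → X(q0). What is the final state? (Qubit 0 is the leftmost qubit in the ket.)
1/2|0000⟩ + 1/2|0010⟩ + 1/2|1000⟩ + 1/2|1010⟩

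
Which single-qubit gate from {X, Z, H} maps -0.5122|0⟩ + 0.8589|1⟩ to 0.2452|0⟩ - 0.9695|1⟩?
H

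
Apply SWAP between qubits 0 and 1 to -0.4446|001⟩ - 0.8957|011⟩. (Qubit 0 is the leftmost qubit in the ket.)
-0.4446|001⟩ - 0.8957|101⟩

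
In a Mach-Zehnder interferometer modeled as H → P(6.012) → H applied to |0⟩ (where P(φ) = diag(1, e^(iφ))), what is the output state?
(0.9817 - 0.1339i)|0⟩ + (0.01827 + 0.1339i)|1⟩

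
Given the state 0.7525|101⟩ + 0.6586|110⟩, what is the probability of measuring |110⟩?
0.4338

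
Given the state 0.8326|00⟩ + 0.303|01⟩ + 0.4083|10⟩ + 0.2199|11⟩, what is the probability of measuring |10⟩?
0.1667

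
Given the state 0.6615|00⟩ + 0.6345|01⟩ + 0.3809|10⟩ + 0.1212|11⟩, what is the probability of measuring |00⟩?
0.4376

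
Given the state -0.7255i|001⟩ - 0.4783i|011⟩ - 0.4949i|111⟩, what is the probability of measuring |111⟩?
0.2449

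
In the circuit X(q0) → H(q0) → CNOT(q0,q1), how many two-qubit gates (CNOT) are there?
1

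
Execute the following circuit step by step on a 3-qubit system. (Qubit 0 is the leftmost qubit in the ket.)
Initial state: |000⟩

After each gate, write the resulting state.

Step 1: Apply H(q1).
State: 1/√2|000⟩ + 1/√2|010⟩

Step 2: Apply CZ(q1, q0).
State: 1/√2|000⟩ + 1/√2|010⟩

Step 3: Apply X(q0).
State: 1/√2|100⟩ + 1/√2|110⟩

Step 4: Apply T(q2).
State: 1/√2|100⟩ + 1/√2|110⟩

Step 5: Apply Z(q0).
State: -1/√2|100⟩ - 1/√2|110⟩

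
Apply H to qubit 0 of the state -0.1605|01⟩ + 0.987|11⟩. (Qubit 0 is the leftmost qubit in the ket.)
0.5844|01⟩ - 0.8114|11⟩

H on qubit 0 mixes each pair of kets that differ only in qubit 0: amplitudes (a, b) of (|…0…⟩, |…1…⟩) become ((a + b)/√2, (a − b)/√2). Kets absent from the input have amplitude 0.
(|01⟩, |11⟩): (a, b) = (-0.1605, 0.987) → (0.5844, -0.8114)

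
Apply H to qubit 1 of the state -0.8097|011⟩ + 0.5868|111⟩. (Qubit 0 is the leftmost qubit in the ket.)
-0.5725|001⟩ + 0.5725|011⟩ + 0.4149|101⟩ - 0.4149|111⟩

H on qubit 1 mixes each pair of kets that differ only in qubit 1: amplitudes (a, b) of (|…0…⟩, |…1…⟩) become ((a + b)/√2, (a − b)/√2). Kets absent from the input have amplitude 0.
(|001⟩, |011⟩): (a, b) = (0, -0.8097) → (-0.5725, 0.5725)
(|101⟩, |111⟩): (a, b) = (0, 0.5868) → (0.4149, -0.4149)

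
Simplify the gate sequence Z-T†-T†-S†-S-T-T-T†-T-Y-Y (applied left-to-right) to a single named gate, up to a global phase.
Z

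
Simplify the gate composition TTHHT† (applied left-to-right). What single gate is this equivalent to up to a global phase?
T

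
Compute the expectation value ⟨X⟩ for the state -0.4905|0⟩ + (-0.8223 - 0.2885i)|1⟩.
0.8067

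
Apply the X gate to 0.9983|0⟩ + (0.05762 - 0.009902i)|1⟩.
(0.05762 - 0.009902i)|0⟩ + 0.9983|1⟩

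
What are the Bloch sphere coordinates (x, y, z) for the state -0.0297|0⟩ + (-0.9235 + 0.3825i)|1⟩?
(0.05486, -0.02272, -0.9983)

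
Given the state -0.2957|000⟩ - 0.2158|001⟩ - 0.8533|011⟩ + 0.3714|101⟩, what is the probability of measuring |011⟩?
0.7281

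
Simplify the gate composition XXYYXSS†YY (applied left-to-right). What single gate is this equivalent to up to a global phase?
X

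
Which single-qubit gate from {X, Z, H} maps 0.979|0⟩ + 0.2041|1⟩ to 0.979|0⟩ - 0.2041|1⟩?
Z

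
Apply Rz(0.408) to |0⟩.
(0.9793 - 0.2026i)|0⟩

Rz(0.408) = [[e^(−iθ/2), 0], [0, e^(iθ/2)]] with e^(±iθ/2) = cos(θ/2) ± i·sin(θ/2); θ = 0.408, cos(θ/2) ≈ 0.979264, sin(θ/2) ≈ 0.202588.
With a = amp(|0⟩) = 1 and b = amp(|1⟩) = 0:
new amp(|0⟩) = (0.979264 - 0.202588i)·a = (0.9793 - 0.2026i)
new amp(|1⟩) = (0.979264 + 0.202588i)·b = 0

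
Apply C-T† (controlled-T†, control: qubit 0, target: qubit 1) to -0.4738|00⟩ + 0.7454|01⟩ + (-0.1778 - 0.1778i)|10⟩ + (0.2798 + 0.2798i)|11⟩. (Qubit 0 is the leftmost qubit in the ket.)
-0.4738|00⟩ + 0.7454|01⟩ + (-0.1778 - 0.1778i)|10⟩ + 0.3957|11⟩

C-T† leaves the control-|0⟩ kets |00⟩, |01⟩ unchanged and applies T† to qubit 1 on the control-|1⟩ pair (|10⟩, |11⟩).
T† = [[1, 0], [0, (1/√2 - (1/√2)i)]].
With a = amp(|10⟩) = (-0.1778 - 0.1778i) and b = amp(|11⟩) = (0.2798 + 0.2798i):
new amp(|10⟩) = (1)·a = (-0.1778 - 0.1778i)
new amp(|11⟩) = (1/√2 - (1/√2)i)·b = 0.3957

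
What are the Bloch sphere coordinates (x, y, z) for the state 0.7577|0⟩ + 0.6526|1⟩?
(0.989, 0, 0.1482)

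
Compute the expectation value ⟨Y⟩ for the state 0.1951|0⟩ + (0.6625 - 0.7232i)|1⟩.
-0.2822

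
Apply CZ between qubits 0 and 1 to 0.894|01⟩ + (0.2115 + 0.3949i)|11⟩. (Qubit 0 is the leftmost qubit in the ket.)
0.894|01⟩ + (-0.2115 - 0.3949i)|11⟩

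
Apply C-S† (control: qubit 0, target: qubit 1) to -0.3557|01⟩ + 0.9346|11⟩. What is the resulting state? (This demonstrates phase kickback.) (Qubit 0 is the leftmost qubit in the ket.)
-0.3557|01⟩ - 0.9346i|11⟩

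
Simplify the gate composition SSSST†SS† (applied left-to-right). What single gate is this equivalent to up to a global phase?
T†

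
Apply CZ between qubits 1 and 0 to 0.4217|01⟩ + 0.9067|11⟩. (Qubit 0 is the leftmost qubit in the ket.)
0.4217|01⟩ - 0.9067|11⟩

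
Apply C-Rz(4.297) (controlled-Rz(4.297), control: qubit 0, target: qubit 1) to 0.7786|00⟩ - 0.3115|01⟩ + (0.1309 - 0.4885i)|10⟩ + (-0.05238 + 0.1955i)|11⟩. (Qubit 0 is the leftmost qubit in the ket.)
0.7786|00⟩ - 0.3115|01⟩ + (-0.4807 + 0.1571i)|10⟩ + (-0.1352 - 0.1506i)|11⟩

C-Rz(4.297) leaves the control-|0⟩ kets |00⟩, |01⟩ unchanged and applies Rz(4.297) to qubit 1 on the control-|1⟩ pair (|10⟩, |11⟩).
Rz(4.297) = [[e^(−iθ/2), 0], [0, e^(iθ/2)]] with e^(±iθ/2) = cos(θ/2) ± i·sin(θ/2); θ = 4.297, cos(θ/2) ≈ -0.546102, sin(θ/2) ≈ 0.837719.
With a = amp(|10⟩) = (0.1309 - 0.4885i) and b = amp(|11⟩) = (-0.05238 + 0.1955i):
new amp(|10⟩) = (-0.546102 - 0.837719i)·a = (-0.4807 + 0.1571i)
new amp(|11⟩) = (-0.546102 + 0.837719i)·b = (-0.1352 - 0.1506i)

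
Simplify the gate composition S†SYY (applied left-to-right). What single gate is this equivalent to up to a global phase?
I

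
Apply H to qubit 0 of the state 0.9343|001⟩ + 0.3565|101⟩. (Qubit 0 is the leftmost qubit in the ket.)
0.9127|001⟩ + 0.4086|101⟩

H on qubit 0 mixes each pair of kets that differ only in qubit 0: amplitudes (a, b) of (|…0…⟩, |…1…⟩) become ((a + b)/√2, (a − b)/√2). Kets absent from the input have amplitude 0.
(|001⟩, |101⟩): (a, b) = (0.9343, 0.3565) → (0.9127, 0.4086)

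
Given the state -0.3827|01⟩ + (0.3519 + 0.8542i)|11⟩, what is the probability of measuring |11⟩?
0.8535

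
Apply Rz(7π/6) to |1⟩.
(-0.2588 + 0.9659i)|1⟩

Rz(7π/6) = [[e^(−iθ/2), 0], [0, e^(iθ/2)]] with e^(±iθ/2) = cos(θ/2) ± i·sin(θ/2); θ = 7π/6, cos(θ/2) ≈ -0.258819, sin(θ/2) ≈ 0.965926.
With a = amp(|0⟩) = 0 and b = amp(|1⟩) = 1:
new amp(|0⟩) = (-0.258819 - 0.965926i)·a = 0
new amp(|1⟩) = (-0.258819 + 0.965926i)·b = (-0.2588 + 0.9659i)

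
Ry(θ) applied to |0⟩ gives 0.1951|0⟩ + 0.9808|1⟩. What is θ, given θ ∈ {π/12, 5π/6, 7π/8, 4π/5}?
7π/8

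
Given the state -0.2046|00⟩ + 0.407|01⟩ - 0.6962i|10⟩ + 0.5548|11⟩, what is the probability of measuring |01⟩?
0.1656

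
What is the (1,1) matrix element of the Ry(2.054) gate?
0.5174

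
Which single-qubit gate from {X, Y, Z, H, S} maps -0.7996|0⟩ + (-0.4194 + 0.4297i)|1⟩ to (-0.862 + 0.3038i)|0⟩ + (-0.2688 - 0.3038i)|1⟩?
H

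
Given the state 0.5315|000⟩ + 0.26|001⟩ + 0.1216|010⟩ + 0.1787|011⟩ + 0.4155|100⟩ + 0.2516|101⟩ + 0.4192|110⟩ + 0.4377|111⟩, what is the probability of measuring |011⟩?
0.03193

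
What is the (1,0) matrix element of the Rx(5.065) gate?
-0.5721i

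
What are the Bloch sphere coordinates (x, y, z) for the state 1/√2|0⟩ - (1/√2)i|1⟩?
(0, -1, 0)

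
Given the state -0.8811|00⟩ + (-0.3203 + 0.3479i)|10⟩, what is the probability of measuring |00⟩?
0.7763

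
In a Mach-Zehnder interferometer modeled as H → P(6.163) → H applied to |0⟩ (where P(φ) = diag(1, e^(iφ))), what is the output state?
(0.9964 - 0.05995i)|0⟩ + (0.003607 + 0.05995i)|1⟩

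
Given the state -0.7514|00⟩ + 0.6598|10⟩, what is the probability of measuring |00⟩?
0.5646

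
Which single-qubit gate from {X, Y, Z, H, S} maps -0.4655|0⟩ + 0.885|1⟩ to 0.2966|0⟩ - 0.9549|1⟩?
H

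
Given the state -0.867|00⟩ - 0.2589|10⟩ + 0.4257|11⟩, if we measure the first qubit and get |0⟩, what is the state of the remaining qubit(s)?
-|0⟩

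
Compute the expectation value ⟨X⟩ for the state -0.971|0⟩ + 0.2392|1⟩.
-0.4645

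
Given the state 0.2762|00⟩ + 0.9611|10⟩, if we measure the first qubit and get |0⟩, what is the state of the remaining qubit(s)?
|0⟩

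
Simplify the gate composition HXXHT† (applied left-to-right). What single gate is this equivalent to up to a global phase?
T†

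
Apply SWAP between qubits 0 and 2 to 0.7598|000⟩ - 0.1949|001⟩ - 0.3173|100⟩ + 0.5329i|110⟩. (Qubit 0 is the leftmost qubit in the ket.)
0.7598|000⟩ - 0.3173|001⟩ + 0.5329i|011⟩ - 0.1949|100⟩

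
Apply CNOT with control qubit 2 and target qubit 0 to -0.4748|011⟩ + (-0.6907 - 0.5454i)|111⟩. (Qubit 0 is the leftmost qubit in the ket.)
(-0.6907 - 0.5454i)|011⟩ - 0.4748|111⟩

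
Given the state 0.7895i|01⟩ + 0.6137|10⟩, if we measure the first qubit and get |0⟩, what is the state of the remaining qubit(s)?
i|1⟩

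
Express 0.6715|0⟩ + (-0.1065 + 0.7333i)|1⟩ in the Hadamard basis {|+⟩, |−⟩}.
(0.3995 + 0.5185i)|+⟩ + (0.5501 - 0.5185i)|−⟩

With |ψ⟩ = α|0⟩ + β|1⟩, the Hadamard-basis coefficients are ⟨+|ψ⟩ = (α + β)/√2 and ⟨−|ψ⟩ = (α − β)/√2.
Here α = 0.6715, β = (-0.1065 + 0.7333i): (α + β)/√2 = (0.3995 + 0.5185i), (α − β)/√2 = (0.5501 - 0.5185i).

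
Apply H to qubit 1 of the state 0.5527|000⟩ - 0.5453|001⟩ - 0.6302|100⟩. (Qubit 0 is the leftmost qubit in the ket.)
0.3908|000⟩ - 0.3856|001⟩ + 0.3908|010⟩ - 0.3856|011⟩ - 0.4456|100⟩ - 0.4456|110⟩

H on qubit 1 mixes each pair of kets that differ only in qubit 1: amplitudes (a, b) of (|…0…⟩, |…1…⟩) become ((a + b)/√2, (a − b)/√2). Kets absent from the input have amplitude 0.
(|000⟩, |010⟩): (a, b) = (0.5527, 0) → (0.3908, 0.3908)
(|001⟩, |011⟩): (a, b) = (-0.5453, 0) → (-0.3856, -0.3856)
(|100⟩, |110⟩): (a, b) = (-0.6302, 0) → (-0.4456, -0.4456)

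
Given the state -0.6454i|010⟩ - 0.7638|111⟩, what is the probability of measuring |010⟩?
0.4165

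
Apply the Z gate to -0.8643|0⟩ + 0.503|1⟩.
-0.8643|0⟩ - 0.503|1⟩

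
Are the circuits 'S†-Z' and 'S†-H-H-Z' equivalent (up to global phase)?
Yes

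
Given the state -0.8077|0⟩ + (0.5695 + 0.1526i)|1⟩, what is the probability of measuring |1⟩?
0.3476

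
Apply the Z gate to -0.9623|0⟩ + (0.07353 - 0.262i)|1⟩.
-0.9623|0⟩ + (-0.07353 + 0.262i)|1⟩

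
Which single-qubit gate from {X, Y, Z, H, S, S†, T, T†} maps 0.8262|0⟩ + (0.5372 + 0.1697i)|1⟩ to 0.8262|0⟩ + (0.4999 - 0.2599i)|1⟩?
T†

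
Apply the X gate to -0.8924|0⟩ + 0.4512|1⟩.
0.4512|0⟩ - 0.8924|1⟩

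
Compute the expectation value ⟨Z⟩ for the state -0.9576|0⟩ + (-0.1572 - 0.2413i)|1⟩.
0.8341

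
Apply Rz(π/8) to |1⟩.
(0.9808 + 0.1951i)|1⟩

Rz(π/8) = [[e^(−iθ/2), 0], [0, e^(iθ/2)]] with e^(±iθ/2) = cos(θ/2) ± i·sin(θ/2); θ = π/8, cos(θ/2) ≈ 0.980785, sin(θ/2) ≈ 0.19509.
With a = amp(|0⟩) = 0 and b = amp(|1⟩) = 1:
new amp(|0⟩) = (0.980785 - 0.19509i)·a = 0
new amp(|1⟩) = (0.980785 + 0.19509i)·b = (0.9808 + 0.1951i)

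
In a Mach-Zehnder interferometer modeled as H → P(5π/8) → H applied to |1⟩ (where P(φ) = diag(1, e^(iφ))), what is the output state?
(0.6913 - 0.4619i)|0⟩ + (0.3087 + 0.4619i)|1⟩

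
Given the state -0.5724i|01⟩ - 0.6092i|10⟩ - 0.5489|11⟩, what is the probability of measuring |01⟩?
0.3276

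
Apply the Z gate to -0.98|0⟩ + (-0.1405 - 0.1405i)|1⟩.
-0.98|0⟩ + (0.1405 + 0.1405i)|1⟩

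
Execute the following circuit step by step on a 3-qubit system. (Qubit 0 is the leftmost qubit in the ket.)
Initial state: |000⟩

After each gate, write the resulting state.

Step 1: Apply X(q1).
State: |010⟩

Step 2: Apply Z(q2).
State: |010⟩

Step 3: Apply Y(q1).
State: -i|000⟩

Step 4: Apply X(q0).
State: -i|100⟩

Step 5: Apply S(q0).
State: |100⟩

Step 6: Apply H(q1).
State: 1/√2|100⟩ + 1/√2|110⟩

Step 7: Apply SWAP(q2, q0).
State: 1/√2|001⟩ + 1/√2|011⟩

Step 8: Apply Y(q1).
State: -(1/√2)i|001⟩ + (1/√2)i|011⟩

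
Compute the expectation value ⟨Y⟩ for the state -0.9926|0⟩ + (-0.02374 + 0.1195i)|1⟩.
-0.2372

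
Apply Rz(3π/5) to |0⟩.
(0.5878 - 0.809i)|0⟩

Rz(3π/5) = [[e^(−iθ/2), 0], [0, e^(iθ/2)]] with e^(±iθ/2) = cos(θ/2) ± i·sin(θ/2); θ = 3π/5, cos(θ/2) ≈ 0.587785, sin(θ/2) ≈ 0.809017.
With a = amp(|0⟩) = 1 and b = amp(|1⟩) = 0:
new amp(|0⟩) = (0.587785 - 0.809017i)·a = (0.5878 - 0.809i)
new amp(|1⟩) = (0.587785 + 0.809017i)·b = 0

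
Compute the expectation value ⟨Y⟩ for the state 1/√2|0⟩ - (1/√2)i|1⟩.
-1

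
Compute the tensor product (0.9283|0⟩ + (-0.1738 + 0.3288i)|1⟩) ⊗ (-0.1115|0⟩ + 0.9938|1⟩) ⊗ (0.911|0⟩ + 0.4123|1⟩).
-0.09429|000⟩ - 0.04268|001⟩ + 0.8404|010⟩ + 0.3804|011⟩ + (0.01765 - 0.0334i)|100⟩ + (0.00799 - 0.01512i)|101⟩ + (-0.1574 + 0.2977i)|110⟩ + (-0.07121 + 0.1347i)|111⟩

amp(|b₁b₂…⟩) = product of the factor amplitudes for bits b₁, b₂, …; only kets whose every factor amplitude is nonzero survive.
|000⟩: (0.9283)(-0.1115)(0.911) = -0.09429
|001⟩: (0.9283)(-0.1115)(0.4123) = -0.04268
|010⟩: (0.9283)(0.9938)(0.911) = 0.8404
|011⟩: (0.9283)(0.9938)(0.4123) = 0.3804
|100⟩: (-0.1738 + 0.3288i)(-0.1115)(0.911) = (0.01765 - 0.0334i)
|101⟩: (-0.1738 + 0.3288i)(-0.1115)(0.4123) = (0.00799 - 0.01512i)
|110⟩: (-0.1738 + 0.3288i)(0.9938)(0.911) = (-0.1574 + 0.2977i)
|111⟩: (-0.1738 + 0.3288i)(0.9938)(0.4123) = (-0.07121 + 0.1347i)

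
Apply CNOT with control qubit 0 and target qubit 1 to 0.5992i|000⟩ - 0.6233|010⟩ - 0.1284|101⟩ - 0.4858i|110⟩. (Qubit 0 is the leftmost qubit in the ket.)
0.5992i|000⟩ - 0.6233|010⟩ - 0.4858i|100⟩ - 0.1284|111⟩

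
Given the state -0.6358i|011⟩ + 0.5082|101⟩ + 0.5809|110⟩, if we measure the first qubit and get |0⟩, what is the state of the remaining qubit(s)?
-i|11⟩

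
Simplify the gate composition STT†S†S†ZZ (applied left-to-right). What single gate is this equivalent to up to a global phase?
S†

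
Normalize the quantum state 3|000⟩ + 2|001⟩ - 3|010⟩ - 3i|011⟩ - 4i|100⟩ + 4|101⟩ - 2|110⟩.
0.3665|000⟩ + 0.2443|001⟩ - 0.3665|010⟩ - 0.3665i|011⟩ - 0.4887i|100⟩ + 0.4887|101⟩ - 0.2443|110⟩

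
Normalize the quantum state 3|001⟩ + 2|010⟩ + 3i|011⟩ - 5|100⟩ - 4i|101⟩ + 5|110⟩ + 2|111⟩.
0.3128|001⟩ + 0.2085|010⟩ + 0.3128i|011⟩ - 0.5213|100⟩ - 0.417i|101⟩ + 0.5213|110⟩ + 0.2085|111⟩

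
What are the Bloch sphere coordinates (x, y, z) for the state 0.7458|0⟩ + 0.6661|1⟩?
(0.9936, 0, 0.1125)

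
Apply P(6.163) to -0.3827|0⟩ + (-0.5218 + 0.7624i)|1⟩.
-0.3827|0⟩ + (-0.4266 + 0.8195i)|1⟩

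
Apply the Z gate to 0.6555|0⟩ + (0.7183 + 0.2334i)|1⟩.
0.6555|0⟩ + (-0.7183 - 0.2334i)|1⟩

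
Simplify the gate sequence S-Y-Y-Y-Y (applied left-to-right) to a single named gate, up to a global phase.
S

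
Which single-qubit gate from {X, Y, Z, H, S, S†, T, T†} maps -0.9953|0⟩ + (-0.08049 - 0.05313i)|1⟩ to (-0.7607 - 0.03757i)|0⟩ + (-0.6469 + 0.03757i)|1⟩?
H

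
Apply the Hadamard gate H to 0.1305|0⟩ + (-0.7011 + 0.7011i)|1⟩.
(-0.4035 + 0.4958i)|0⟩ + (0.588 - 0.4958i)|1⟩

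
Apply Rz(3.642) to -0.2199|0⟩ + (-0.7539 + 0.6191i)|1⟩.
(0.05445 + 0.2131i)|0⟩ + (-0.4132 - 0.8837i)|1⟩

Rz(3.642) = [[e^(−iθ/2), 0], [0, e^(iθ/2)]] with e^(±iθ/2) = cos(θ/2) ± i·sin(θ/2); θ = 3.642, cos(θ/2) ≈ -0.247601, sin(θ/2) ≈ 0.968862.
With a = amp(|0⟩) = -0.2199 and b = amp(|1⟩) = (-0.7539 + 0.6191i):
new amp(|0⟩) = (-0.247601 - 0.968862i)·a = (0.05445 + 0.2131i)
new amp(|1⟩) = (-0.247601 + 0.968862i)·b = (-0.4132 - 0.8837i)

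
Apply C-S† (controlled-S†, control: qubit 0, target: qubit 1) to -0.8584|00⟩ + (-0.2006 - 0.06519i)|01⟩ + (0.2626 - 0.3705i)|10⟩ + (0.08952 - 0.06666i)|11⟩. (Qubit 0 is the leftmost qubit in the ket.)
-0.8584|00⟩ + (-0.2006 - 0.06519i)|01⟩ + (0.2626 - 0.3705i)|10⟩ + (-0.06666 - 0.08952i)|11⟩

C-S† leaves the control-|0⟩ kets |00⟩, |01⟩ unchanged and applies S† to qubit 1 on the control-|1⟩ pair (|10⟩, |11⟩).
S† = [[1, 0], [0, -i]].
With a = amp(|10⟩) = (0.2626 - 0.3705i) and b = amp(|11⟩) = (0.08952 - 0.06666i):
new amp(|10⟩) = (1)·a = (0.2626 - 0.3705i)
new amp(|11⟩) = (-i)·b = (-0.06666 - 0.08952i)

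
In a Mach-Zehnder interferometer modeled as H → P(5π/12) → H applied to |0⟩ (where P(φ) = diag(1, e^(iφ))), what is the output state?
(0.6294 + 0.483i)|0⟩ + (0.3706 - 0.483i)|1⟩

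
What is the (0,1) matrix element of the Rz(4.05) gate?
0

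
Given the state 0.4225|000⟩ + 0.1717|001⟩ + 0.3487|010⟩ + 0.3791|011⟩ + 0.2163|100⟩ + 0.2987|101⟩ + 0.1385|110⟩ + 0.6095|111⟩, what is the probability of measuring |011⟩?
0.1437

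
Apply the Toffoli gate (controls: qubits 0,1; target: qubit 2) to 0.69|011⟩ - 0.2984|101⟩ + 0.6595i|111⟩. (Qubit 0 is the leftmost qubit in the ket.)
0.69|011⟩ - 0.2984|101⟩ + 0.6595i|110⟩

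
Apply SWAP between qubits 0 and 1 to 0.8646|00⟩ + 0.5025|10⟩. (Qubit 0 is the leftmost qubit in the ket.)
0.8646|00⟩ + 0.5025|01⟩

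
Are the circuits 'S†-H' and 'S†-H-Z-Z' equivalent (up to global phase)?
Yes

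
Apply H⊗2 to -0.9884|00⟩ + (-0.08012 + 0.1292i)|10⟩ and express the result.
(-0.5343 + 0.0646i)|00⟩ + (-0.5343 + 0.0646i)|01⟩ + (-0.4541 - 0.0646i)|10⟩ + (-0.4541 - 0.0646i)|11⟩

H⊗2 gives amp(|y⟩) = (1/2) Σ_x (−1)^(x·y) amp(|x⟩), where x·y is the number of positions in which both x and y have a 1.
|00⟩: (-0.9884 + (-0.08012 + 0.1292i))/2 = (-0.5343 + 0.0646i)
|01⟩: (-0.9884 + (-0.08012 + 0.1292i))/2 = (-0.5343 + 0.0646i)
|10⟩: (-0.9884 - (-0.08012 + 0.1292i))/2 = (-0.4541 - 0.0646i)
|11⟩: (-0.9884 - (-0.08012 + 0.1292i))/2 = (-0.4541 - 0.0646i)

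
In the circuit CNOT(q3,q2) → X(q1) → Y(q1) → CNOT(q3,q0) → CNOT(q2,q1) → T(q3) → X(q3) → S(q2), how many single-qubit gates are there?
5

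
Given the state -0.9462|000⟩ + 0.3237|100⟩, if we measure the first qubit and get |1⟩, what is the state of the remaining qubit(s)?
|00⟩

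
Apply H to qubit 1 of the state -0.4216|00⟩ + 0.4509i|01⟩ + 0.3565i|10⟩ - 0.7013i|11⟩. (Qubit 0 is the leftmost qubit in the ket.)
(-0.2981 + 0.3188i)|00⟩ + (-0.2981 - 0.3188i)|01⟩ - 0.2438i|10⟩ + 0.748i|11⟩

H on qubit 1 mixes each pair of kets that differ only in qubit 1: amplitudes (a, b) of (|…0…⟩, |…1…⟩) become ((a + b)/√2, (a − b)/√2). Kets absent from the input have amplitude 0.
(|00⟩, |01⟩): (a, b) = (-0.4216, 0.4509i) → ((-0.2981 + 0.3188i), (-0.2981 - 0.3188i))
(|10⟩, |11⟩): (a, b) = (0.3565i, -0.7013i) → (-0.2438i, 0.748i)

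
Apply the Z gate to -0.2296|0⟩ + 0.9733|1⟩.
-0.2296|0⟩ - 0.9733|1⟩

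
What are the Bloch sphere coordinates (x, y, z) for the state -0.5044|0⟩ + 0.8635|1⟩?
(-0.8711, 0, -0.4912)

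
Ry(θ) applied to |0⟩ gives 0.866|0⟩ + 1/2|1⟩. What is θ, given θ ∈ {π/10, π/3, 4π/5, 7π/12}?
π/3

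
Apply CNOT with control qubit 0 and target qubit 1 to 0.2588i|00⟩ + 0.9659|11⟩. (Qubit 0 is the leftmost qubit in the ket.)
0.2588i|00⟩ + 0.9659|10⟩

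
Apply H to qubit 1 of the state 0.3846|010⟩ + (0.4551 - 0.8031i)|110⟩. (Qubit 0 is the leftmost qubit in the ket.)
0.272|000⟩ - 0.272|010⟩ + (0.3218 - 0.5679i)|100⟩ + (-0.3218 + 0.5679i)|110⟩

H on qubit 1 mixes each pair of kets that differ only in qubit 1: amplitudes (a, b) of (|…0…⟩, |…1…⟩) become ((a + b)/√2, (a − b)/√2). Kets absent from the input have amplitude 0.
(|000⟩, |010⟩): (a, b) = (0, 0.3846) → (0.272, -0.272)
(|100⟩, |110⟩): (a, b) = (0, (0.4551 - 0.8031i)) → ((0.3218 - 0.5679i), (-0.3218 + 0.5679i))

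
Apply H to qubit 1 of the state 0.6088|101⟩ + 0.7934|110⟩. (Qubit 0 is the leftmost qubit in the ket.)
0.561|100⟩ + 0.4305|101⟩ - 0.561|110⟩ + 0.4305|111⟩

H on qubit 1 mixes each pair of kets that differ only in qubit 1: amplitudes (a, b) of (|…0…⟩, |…1…⟩) become ((a + b)/√2, (a − b)/√2). Kets absent from the input have amplitude 0.
(|100⟩, |110⟩): (a, b) = (0, 0.7934) → (0.561, -0.561)
(|101⟩, |111⟩): (a, b) = (0.6088, 0) → (0.4305, 0.4305)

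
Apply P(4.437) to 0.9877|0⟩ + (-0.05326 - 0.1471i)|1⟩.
0.9877|0⟩ + (-0.1271 + 0.09125i)|1⟩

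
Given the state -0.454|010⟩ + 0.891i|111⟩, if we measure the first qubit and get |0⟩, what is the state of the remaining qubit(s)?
-|10⟩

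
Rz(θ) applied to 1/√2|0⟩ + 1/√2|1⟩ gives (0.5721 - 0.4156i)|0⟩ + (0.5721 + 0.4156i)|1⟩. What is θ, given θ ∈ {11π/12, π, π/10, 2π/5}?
2π/5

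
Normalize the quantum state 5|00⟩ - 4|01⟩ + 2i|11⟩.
0.7454|00⟩ - 0.5963|01⟩ + 0.2981i|11⟩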